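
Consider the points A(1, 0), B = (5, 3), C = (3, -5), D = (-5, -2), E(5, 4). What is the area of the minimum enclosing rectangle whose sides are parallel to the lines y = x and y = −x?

In coordinates u = x + y, v = x − y the rectangle is axis-aligned; the map (x,y)→(u,v) scales areas by 2.
u-values: 1, 8, -2, -7, 9; range = 9 − (-7) = 16.
v-values: 1, 2, 8, -3, 1; range = 8 − (-3) = 11.
Area = (16 × 11) / 2 = 88.

88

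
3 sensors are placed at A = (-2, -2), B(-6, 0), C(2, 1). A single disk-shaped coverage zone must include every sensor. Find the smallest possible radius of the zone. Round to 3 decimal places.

4.031

Side lengths²: AB² = 20, AC² = 25, BC² = 65.
Since BC² = 65 ≥ 25 + 20 = 45, the angle opposite BC is not acute, so the smallest enclosing circle has BC as diameter.
Centre = midpoint of BC = (-2, 0.5), r² = 65/4 = 16.25.
r = √(16.25) ≈ 4.031.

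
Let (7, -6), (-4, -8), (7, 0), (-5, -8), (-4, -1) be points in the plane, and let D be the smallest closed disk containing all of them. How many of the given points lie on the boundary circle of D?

The minimum enclosing circle of a finite set is fixed by two of the points (as a diameter) or three (as a circumcircle).
The farthest pair is (7, 0)–(-5, -8) with squared distance 208. The circle on this segment as diameter has centre (1, -4) and r² = 208/4 = 52.
Check (7, -6): distance² to centre = 40 ≤ 52, so it lies inside.
All remaining points lie in this disk, and no smaller disk contains both endpoints, so this is the minimum enclosing circle.
The points at distance exactly r from the centre are (7, 0), (-5, -8) — 2 points.

2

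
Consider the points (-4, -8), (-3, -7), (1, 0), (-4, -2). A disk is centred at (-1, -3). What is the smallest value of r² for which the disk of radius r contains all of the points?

The required radius is the distance from (-1, -3) to the farthest point.
Squared distances: 34, 20, 13, 10.
Maximum is 34, attained at (-4, -8).

34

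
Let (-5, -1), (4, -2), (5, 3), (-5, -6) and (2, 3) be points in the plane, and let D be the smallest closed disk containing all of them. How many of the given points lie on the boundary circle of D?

The farthest pair is (5, 3)–(-5, -6) with squared distance 181. The circle on this segment as diameter has centre (0, -1.5) and r² = 181/4 = 45.25.
Check (-5, -1): distance² to centre = 25.25 ≤ 45.25, so it lies inside.
All remaining points lie in this disk, and no smaller disk contains both endpoints, so this is the minimum enclosing circle.
The points at distance exactly r from the centre are (5, 3), (-5, -6) — 2 points.

2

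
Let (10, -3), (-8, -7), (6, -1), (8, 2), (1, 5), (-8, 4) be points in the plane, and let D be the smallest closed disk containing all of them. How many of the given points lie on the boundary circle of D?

By Welzl's lemma the MEC is supported by two points (diametrically opposite) or three points (on a circumcircle).
The minimum enclosing circle is determined by three boundary points: (10, -3), (-8, -7), (-8, 4).
Their circumcentre is (2/9, -1.5) with r² = 31705/324.
The farthest remaining point (8, 2) is at distance² 23569/324 ≤ 31705/324.
The points at distance exactly r from the centre are (10, -3), (-8, -7), (-8, 4) — 3 points.

3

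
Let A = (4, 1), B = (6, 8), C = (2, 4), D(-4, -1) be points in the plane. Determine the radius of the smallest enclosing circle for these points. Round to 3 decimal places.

A smallest enclosing disk is always determined by at most three of the input points on its boundary.
The farthest pair is B–D with squared distance 181. The circle on this segment as diameter has centre (1, 3.5) and r² = 181/4 = 45.25.
Check A: distance² to centre = 15.25 ≤ 45.25, so it lies inside.
All remaining points lie in this disk, and no smaller disk contains both endpoints, so this is the minimum enclosing circle.
r = √(45.25) ≈ 6.727.

6.727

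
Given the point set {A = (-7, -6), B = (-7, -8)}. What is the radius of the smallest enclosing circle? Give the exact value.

1

The smallest circle enclosing two points has them as diameter endpoints.
Centre = midpoint = (-7, -7); r² = |AB|²/4 = 4/4 = 1.
r = √1 = 1.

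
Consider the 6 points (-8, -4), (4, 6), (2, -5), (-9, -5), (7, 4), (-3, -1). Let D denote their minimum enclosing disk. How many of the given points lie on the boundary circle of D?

2

A smallest enclosing disk is always determined by at most three of the input points on its boundary.
The farthest pair is (-9, -5)–(7, 4) with squared distance 337. The circle on this segment as diameter has centre (-1, -0.5) and r² = 337/4 = 84.25.
Check (-8, -4): distance² to centre = 61.25 ≤ 84.25, so it lies inside.
All remaining points lie in this disk, and no smaller disk contains both endpoints, so this is the minimum enclosing circle.
The points at distance exactly r from the centre are (-9, -5), (7, 4) — 2 points.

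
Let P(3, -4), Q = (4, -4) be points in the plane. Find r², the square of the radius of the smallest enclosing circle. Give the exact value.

The smallest circle enclosing two points has them as diameter endpoints.
Centre = midpoint = (3.5, -4); r² = |PQ|²/4 = 1/4 = 0.25.

0.25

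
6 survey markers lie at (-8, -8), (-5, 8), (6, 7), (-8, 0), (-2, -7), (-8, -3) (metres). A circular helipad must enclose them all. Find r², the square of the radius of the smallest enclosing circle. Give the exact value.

The farthest pair is (-8, -8)–(6, 7) with squared distance 421. The circle on this segment as diameter has centre (-1, -0.5) and r² = 421/4 = 105.25.
Check (-5, 8): distance² to centre = 88.25 ≤ 105.25, so it lies inside.
All remaining points lie in this disk, and no smaller disk contains both endpoints, so this is the minimum enclosing circle.

105.25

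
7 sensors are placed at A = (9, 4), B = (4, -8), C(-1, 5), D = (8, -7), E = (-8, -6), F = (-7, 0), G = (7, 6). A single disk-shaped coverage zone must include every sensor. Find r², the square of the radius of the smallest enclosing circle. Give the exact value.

By Welzl's lemma the MEC is supported by two points (diametrically opposite) or three points (on a circumcircle).
The farthest pair is A–E with squared distance 389. The circle on this segment as diameter has centre (0.5, -1) and r² = 389/4 = 97.25.
Check B: distance² to centre = 61.25 ≤ 97.25, so it lies inside.
All remaining points lie in this disk, and no smaller disk contains both endpoints, so this is the minimum enclosing circle.

97.25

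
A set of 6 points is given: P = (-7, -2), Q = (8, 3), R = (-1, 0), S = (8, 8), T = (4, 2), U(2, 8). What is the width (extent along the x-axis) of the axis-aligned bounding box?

15

max x = 8, min x = -7, so width = 15.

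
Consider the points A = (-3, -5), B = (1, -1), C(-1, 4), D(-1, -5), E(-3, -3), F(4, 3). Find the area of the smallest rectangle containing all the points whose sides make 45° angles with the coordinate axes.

In coordinates u = x + y, v = x − y the rectangle is axis-aligned; the map (x,y)→(u,v) scales areas by 2.
u-values: -8, 0, 3, -6, -6, 7; range = 7 − (-8) = 15.
v-values: 2, 2, -5, 4, 0, 1; range = 4 − (-5) = 9.
Area = (15 × 9) / 2 = 67.5.

67.5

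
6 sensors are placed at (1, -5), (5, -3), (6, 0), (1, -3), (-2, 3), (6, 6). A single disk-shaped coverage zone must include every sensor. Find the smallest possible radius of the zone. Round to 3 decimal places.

6.042

By Welzl's lemma the MEC is supported by two points (diametrically opposite) or three points (on a circumcircle).
The farthest pair is (1, -5)–(6, 6) with squared distance 146. The circle on this segment as diameter has centre (3.5, 0.5) and r² = 146/4 = 36.5.
Check (5, -3): distance² to centre = 14.5 ≤ 36.5, so it lies inside.
All remaining points lie in this disk, and no smaller disk contains both endpoints, so this is the minimum enclosing circle.
r = √(36.5) ≈ 6.042.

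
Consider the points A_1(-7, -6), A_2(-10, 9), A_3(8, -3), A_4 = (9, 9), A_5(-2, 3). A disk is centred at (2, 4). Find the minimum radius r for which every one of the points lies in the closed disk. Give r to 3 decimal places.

The required radius is the distance from (2, 4) to the farthest point.
Squared distances: 181, 169, 85, 74, 17.
Maximum is 181, attained at A_1.
r = √181 ≈ 13.454.

13.454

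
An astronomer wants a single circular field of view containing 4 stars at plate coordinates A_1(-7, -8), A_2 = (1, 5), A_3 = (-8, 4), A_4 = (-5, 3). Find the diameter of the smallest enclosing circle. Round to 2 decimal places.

The farthest pair is A_1–A_2 with squared distance 233. The circle on this segment as diameter has centre (-3, -1.5) and r² = 233/4 = 58.25.
Check A_3: distance² to centre = 55.25 ≤ 58.25, so it lies inside.
All remaining points lie in this disk, and no smaller disk contains both endpoints, so this is the minimum enclosing circle.
Diameter = 2r = 2√(58.25) ≈ 15.26.

15.26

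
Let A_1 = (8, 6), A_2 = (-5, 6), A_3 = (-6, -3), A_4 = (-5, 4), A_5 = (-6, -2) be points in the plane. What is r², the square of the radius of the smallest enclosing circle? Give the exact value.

The minimum enclosing circle of a finite set is fixed by two of the points (as a diameter) or three (as a circumcircle).
The farthest pair is A_1–A_3 with squared distance 277. The circle on this segment as diameter has centre (1, 1.5) and r² = 277/4 = 69.25.
Check A_2: distance² to centre = 56.25 ≤ 69.25, so it lies inside.
All remaining points lie in this disk, and no smaller disk contains both endpoints, so this is the minimum enclosing circle.

69.25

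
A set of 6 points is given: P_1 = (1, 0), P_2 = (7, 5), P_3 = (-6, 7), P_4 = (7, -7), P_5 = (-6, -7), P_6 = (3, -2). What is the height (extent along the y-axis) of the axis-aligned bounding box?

14

max y = 7, min y = -7, so height = 14.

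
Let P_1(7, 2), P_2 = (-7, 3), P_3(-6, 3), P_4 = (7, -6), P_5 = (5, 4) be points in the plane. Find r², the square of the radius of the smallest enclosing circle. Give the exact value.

69.25

The minimum enclosing circle of a finite set is fixed by two of the points (as a diameter) or three (as a circumcircle).
The farthest pair is P_2–P_4 with squared distance 277. The circle on this segment as diameter has centre (0, -1.5) and r² = 277/4 = 69.25.
Check P_1: distance² to centre = 61.25 ≤ 69.25, so it lies inside.
All remaining points lie in this disk, and no smaller disk contains both endpoints, so this is the minimum enclosing circle.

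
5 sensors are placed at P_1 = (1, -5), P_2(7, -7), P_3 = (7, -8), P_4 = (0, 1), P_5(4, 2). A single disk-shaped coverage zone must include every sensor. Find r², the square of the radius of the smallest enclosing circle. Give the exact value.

32.5

The minimum enclosing circle of a finite set is fixed by two of the points (as a diameter) or three (as a circumcircle).
The farthest pair is P_3–P_4 with squared distance 130. The circle on this segment as diameter has centre (3.5, -3.5) and r² = 130/4 = 32.5.
Check P_1: distance² to centre = 8.5 ≤ 32.5, so it lies inside.
All remaining points lie in this disk, and no smaller disk contains both endpoints, so this is the minimum enclosing circle.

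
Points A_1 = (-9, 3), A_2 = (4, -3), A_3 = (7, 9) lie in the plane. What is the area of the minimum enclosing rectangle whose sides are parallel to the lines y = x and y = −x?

In coordinates u = x + y, v = x − y the rectangle is axis-aligned; the map (x,y)→(u,v) scales areas by 2.
u-values: -6, 1, 16; range = 16 − (-6) = 22.
v-values: -12, 7, -2; range = 7 − (-12) = 19.
Area = (22 × 19) / 2 = 209.

209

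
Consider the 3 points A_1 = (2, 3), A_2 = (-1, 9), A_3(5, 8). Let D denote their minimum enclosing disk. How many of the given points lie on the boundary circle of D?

3

Side lengths²: A_1A_2² = 45, A_1A_3² = 34, A_2A_3² = 37.
Since A_1A_2² = 45 < 37 + 34 = 71, the triangle is acute, so the smallest enclosing circle is the circumcircle.
Circumcentre = (37/22, 145/22), r² = 3145/242.
The points at distance exactly r from the centre are A_1, A_2, A_3 — 3 points.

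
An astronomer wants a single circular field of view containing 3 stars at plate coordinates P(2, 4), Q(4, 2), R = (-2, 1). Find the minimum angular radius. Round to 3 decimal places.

3.041

Side lengths²: PQ² = 8, PR² = 25, QR² = 37.
Since QR² = 37 ≥ 25 + 8 = 33, the angle opposite QR is not acute, so the smallest enclosing circle has QR as diameter.
Centre = midpoint of QR = (1, 1.5), r² = 37/4 = 9.25.
r = √(9.25) ≈ 3.041.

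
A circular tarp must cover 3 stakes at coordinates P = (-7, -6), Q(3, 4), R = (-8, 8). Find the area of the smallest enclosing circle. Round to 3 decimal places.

Side lengths²: PQ² = 200, PR² = 197, QR² = 137.
Since PQ² = 200 < 197 + 137 = 334, the triangle is acute, so the smallest enclosing circle is the circumcircle.
Circumcentre = (-127/30, 37/30), r² = 26989/450.
Area = π·r² = π·26989/450 ≈ 188.419.

188.419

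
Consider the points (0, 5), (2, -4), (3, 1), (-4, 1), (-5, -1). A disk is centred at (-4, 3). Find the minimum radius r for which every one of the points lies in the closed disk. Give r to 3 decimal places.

The required radius is the distance from (-4, 3) to the farthest point.
Squared distances: 20, 85, 53, 4, 17.
Maximum is 85, attained at (2, -4).
r = √85 ≈ 9.220.

9.220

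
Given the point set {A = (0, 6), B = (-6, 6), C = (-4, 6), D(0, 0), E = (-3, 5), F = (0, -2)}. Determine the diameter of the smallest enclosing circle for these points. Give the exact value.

By Welzl's lemma the MEC is supported by two points (diametrically opposite) or three points (on a circumcircle).
The farthest pair is B–F with squared distance 100. The circle on this segment as diameter has centre (-3, 2) and r² = 100/4 = 25.
Check A: distance² to centre = 25 ≤ 25, so it lies inside.
All remaining points lie in this disk, and no smaller disk contains both endpoints, so this is the minimum enclosing circle.
Diameter = 2r = 2√25 = 10.

10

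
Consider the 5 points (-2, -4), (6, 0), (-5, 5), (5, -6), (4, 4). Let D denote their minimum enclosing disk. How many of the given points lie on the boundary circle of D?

2

The minimum enclosing circle of a finite set is fixed by two of the points (as a diameter) or three (as a circumcircle).
The farthest pair is (-5, 5)–(5, -6) with squared distance 221. The circle on this segment as diameter has centre (0, -0.5) and r² = 221/4 = 55.25.
Check (-2, -4): distance² to centre = 16.25 ≤ 55.25, so it lies inside.
All remaining points lie in this disk, and no smaller disk contains both endpoints, so this is the minimum enclosing circle.
The points at distance exactly r from the centre are (-5, 5), (5, -6) — 2 points.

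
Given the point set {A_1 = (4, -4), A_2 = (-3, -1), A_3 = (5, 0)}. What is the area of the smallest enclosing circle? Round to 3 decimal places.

Side lengths²: A_1A_2² = 58, A_1A_3² = 17, A_2A_3² = 65.
Since A_2A_3² = 65 < 58 + 17 = 75, the triangle is acute, so the smallest enclosing circle is the circumcircle.
Circumcentre = (67/62, -71/62), r² = 32045/1922.
Area = π·r² = π·32045/1922 ≈ 52.379.

52.379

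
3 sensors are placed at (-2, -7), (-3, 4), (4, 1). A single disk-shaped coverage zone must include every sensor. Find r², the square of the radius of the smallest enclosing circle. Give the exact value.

Call the three points A, B, C in the order given.
Side lengths²: AB² = 122, AC² = 100, BC² = 58.
Since AB² = 122 < 100 + 58 = 158, the triangle is acute, so the smallest enclosing circle is the circumcircle.
Circumcentre = (-43/37, -51/37), r² = 44225/1369.

44225/1369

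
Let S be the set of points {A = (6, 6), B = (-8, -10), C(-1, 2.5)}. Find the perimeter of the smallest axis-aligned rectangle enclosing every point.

Width = max x − min x = 6 − (-8) = 14.
Height = max y − min y = 6 − (-10) = 16.
Perimeter = 2(14 + 16) = 60.

60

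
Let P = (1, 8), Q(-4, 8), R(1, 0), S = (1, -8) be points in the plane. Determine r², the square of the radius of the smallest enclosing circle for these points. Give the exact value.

70.25

The minimum enclosing circle of a finite set is fixed by two of the points (as a diameter) or three (as a circumcircle).
The farthest pair is Q–S with squared distance 281. The circle on this segment as diameter has centre (-1.5, 0) and r² = 281/4 = 70.25.
Check P: distance² to centre = 70.25 ≤ 70.25, so it lies inside.
All remaining points lie in this disk, and no smaller disk contains both endpoints, so this is the minimum enclosing circle.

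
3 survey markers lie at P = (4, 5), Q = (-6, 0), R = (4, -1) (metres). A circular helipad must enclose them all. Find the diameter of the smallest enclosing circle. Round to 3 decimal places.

11.236

Side lengths²: PQ² = 125, PR² = 36, QR² = 101.
Since PQ² = 125 < 101 + 36 = 137, the triangle is acute, so the smallest enclosing circle is the circumcircle.
Circumcentre = (-0.75, 2), r² = 31.5625.
Diameter = 2r = 2√(31.5625) ≈ 11.236.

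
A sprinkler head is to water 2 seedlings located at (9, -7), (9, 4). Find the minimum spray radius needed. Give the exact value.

The smallest circle enclosing two points has them as diameter endpoints.
Centre = midpoint = (9, -1.5); r² = |(9, -7)−(9, 4)|²/4 = 121/4 = 30.25.
r = √(30.25) = 5.5.

5.5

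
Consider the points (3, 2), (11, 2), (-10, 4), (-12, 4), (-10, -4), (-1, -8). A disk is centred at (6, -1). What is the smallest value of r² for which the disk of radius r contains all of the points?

349

The required radius is the distance from (6, -1) to the farthest point.
Squared distances: 18, 34, 281, 349, 265, 98.
Maximum is 349, attained at (-12, 4).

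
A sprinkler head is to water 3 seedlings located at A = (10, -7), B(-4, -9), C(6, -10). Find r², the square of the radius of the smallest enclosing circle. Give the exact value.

Side lengths²: AB² = 200, AC² = 25, BC² = 101.
Since AB² = 200 ≥ 101 + 25 = 126, the angle opposite AB is not acute, so the smallest enclosing circle has AB as diameter.
Centre = midpoint of AB = (3, -8), r² = 200/4 = 50.

50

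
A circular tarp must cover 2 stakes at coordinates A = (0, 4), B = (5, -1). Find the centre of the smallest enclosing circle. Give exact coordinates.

(2.5, 1.5)

The smallest circle enclosing two points has them as diameter endpoints.
Centre = midpoint = (2.5, 1.5); r² = |AB|²/4 = 50/4 = 12.5.
Centre = (2.5, 1.5).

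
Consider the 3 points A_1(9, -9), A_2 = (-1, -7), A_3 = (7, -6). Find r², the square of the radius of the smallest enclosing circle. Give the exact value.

Side lengths²: A_1A_2² = 104, A_1A_3² = 13, A_2A_3² = 65.
Since A_1A_2² = 104 ≥ 65 + 13 = 78, the angle opposite A_1A_2 is not acute, so the smallest enclosing circle has A_1A_2 as diameter.
Centre = midpoint of A_1A_2 = (4, -8), r² = 104/4 = 26.

26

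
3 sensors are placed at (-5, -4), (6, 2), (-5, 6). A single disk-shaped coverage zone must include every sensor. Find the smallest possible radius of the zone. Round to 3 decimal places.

Call the three points A, B, C in the order given.
Side lengths²: AB² = 157, AC² = 100, BC² = 137.
Since AB² = 157 < 137 + 100 = 237, the triangle is acute, so the smallest enclosing circle is the circumcircle.
Circumcentre = (-13/22, 1), r² = 21509/484.
r = √(21509/484) ≈ 6.666.

6.666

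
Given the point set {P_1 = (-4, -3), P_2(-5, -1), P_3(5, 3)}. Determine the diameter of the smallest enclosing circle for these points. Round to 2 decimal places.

10.85

Side lengths²: P_1P_2² = 5, P_1P_3² = 117, P_2P_3² = 116.
Since P_1P_3² = 117 < 116 + 5 = 121, the triangle is acute, so the smallest enclosing circle is the circumcircle.
Circumcentre = (0.25, 0.375), r² = 29.453125.
Diameter = 2r = 2√(29.453125) ≈ 10.85.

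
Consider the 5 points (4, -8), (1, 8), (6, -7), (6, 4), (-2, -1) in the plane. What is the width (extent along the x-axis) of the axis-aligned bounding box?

max x = 6, min x = -2, so width = 8.

8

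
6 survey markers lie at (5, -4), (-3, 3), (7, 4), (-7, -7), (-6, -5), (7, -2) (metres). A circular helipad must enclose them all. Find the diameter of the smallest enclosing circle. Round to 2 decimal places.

17.80

By Welzl's lemma the MEC is supported by two points (diametrically opposite) or three points (on a circumcircle).
The farthest pair is (7, 4)–(-7, -7) with squared distance 317. The circle on this segment as diameter has centre (0, -1.5) and r² = 317/4 = 79.25.
Check (5, -4): distance² to centre = 31.25 ≤ 79.25, so it lies inside.
All remaining points lie in this disk, and no smaller disk contains both endpoints, so this is the minimum enclosing circle.
Diameter = 2r = 2√(79.25) ≈ 17.80.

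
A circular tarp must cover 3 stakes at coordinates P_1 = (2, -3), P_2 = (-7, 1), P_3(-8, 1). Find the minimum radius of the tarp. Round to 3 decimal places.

5.385

Side lengths²: P_1P_2² = 97, P_1P_3² = 116, P_2P_3² = 1.
Since P_1P_3² = 116 ≥ 97 + 1 = 98, the angle opposite P_1P_3 is not acute, so the smallest enclosing circle has P_1P_3 as diameter.
Centre = midpoint of P_1P_3 = (-3, -1), r² = 116/4 = 29.
r = √29 ≈ 5.385.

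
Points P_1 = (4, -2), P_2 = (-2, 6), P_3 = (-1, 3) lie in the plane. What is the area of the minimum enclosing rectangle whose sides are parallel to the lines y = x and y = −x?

In coordinates u = x + y, v = x − y the rectangle is axis-aligned; the map (x,y)→(u,v) scales areas by 2.
u-values: 2, 4, 2; range = 4 − 2 = 2.
v-values: 6, -8, -4; range = 6 − (-8) = 14.
Area = (2 × 14) / 2 = 14.

14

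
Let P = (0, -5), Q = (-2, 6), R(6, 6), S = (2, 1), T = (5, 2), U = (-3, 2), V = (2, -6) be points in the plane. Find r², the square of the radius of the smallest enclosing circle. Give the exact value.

400/9

The minimum enclosing circle of a finite set is fixed by two of the points (as a diameter) or three (as a circumcircle).
The minimum enclosing circle is determined by three boundary points: Q, R, V.
Their circumcentre is (2, 2/3) with r² = 400/9.
The farthest remaining point P is at distance² 325/9 ≤ 400/9.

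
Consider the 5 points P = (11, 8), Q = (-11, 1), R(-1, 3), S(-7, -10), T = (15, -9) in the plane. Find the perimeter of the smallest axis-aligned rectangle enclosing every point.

Width = max x − min x = 15 − (-11) = 26.
Height = max y − min y = 8 − (-10) = 18.
Perimeter = 2(26 + 18) = 88.

88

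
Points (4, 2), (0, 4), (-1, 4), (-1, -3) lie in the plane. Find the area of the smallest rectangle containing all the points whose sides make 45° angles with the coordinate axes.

35

In coordinates u = x + y, v = x − y the rectangle is axis-aligned; the map (x,y)→(u,v) scales areas by 2.
u-values: 6, 4, 3, -4; range = 6 − (-4) = 10.
v-values: 2, -4, -5, 2; range = 2 − (-5) = 7.
Area = (10 × 7) / 2 = 35.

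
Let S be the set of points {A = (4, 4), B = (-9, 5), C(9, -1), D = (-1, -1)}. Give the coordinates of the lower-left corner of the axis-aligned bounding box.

(-9, -1)

x-range [-9, 9], y-range [-1, 5].
The lower-left corner is (-9, -1).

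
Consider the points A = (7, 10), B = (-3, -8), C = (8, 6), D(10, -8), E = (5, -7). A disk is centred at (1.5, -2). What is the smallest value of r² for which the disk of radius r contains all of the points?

174.25

The required radius is the distance from (1.5, -2) to the farthest point.
Squared distances: 174.25, 56.25, 106.25, 108.25, 37.25.
Maximum is 174.25, attained at A.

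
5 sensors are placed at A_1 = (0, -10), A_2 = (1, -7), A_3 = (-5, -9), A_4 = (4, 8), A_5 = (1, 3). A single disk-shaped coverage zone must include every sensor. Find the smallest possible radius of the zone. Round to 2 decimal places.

9.62

A smallest enclosing disk is always determined by at most three of the input points on its boundary.
The farthest pair is A_3–A_4 with squared distance 370. The circle on this segment as diameter has centre (-0.5, -0.5) and r² = 370/4 = 92.5.
Check A_1: distance² to centre = 90.5 ≤ 92.5, so it lies inside.
All remaining points lie in this disk, and no smaller disk contains both endpoints, so this is the minimum enclosing circle.
r = √(92.5) ≈ 9.62.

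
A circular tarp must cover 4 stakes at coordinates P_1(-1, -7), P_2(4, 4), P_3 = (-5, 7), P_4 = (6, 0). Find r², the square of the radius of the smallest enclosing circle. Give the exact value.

A smallest enclosing disk is always determined by at most three of the input points on its boundary.
The minimum enclosing circle is determined by three boundary points: P_1, P_3, P_4.
Their circumcentre is (-13/9, 4/9) with r² = 4505/81.
The farthest remaining point P_2 is at distance² 3425/81 ≤ 4505/81.

4505/81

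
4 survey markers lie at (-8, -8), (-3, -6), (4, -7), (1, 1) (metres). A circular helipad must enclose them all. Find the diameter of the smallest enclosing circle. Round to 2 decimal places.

13.23

A smallest enclosing disk is always determined by at most three of the input points on its boundary.
The minimum enclosing circle is determined by three boundary points: (-8, -8), (4, -7), (1, 1).
Their circumcentre is (-49/22, -105/22) with r² = 10585/242.
The farthest remaining point (-3, -6) is at distance² 509/242 ≤ 10585/242.
Diameter = 2r = 2√(10585/242) ≈ 13.23.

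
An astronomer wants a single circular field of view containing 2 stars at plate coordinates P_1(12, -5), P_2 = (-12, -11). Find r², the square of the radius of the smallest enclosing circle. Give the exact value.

153

The smallest circle enclosing two points has them as diameter endpoints.
Centre = midpoint = (0, -8); r² = |P_1P_2|²/4 = 612/4 = 153.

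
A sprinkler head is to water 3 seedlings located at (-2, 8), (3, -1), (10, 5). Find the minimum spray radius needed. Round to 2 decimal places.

6.31

Call the three points A, B, C in the order given.
Side lengths²: AB² = 106, AC² = 153, BC² = 85.
Since AC² = 153 < 106 + 85 = 191, the triangle is acute, so the smallest enclosing circle is the circumcircle.
Circumcentre = (229/62, 327/62), r² = 76585/1922.
r = √(76585/1922) ≈ 6.31.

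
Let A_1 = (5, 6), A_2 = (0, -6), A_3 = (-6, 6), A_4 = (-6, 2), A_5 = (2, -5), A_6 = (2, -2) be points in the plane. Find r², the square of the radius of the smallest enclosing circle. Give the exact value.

52.8125

The minimum enclosing circle is determined by three boundary points: A_1, A_2, A_3.
Their circumcentre is (-0.5, 1.25) with r² = 52.8125.
The farthest remaining point A_5 is at distance² 45.3125 ≤ 52.8125.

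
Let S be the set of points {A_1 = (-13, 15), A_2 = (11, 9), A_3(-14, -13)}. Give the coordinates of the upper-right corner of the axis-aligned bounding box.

(11, 15)

x-range [-14, 11], y-range [-13, 15].
The upper-right corner is (11, 15).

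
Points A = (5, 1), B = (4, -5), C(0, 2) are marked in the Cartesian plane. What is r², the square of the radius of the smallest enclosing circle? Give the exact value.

16.25

Side lengths²: AB² = 37, AC² = 26, BC² = 65.
Since BC² = 65 ≥ 37 + 26 = 63, the angle opposite BC is not acute, so the smallest enclosing circle has BC as diameter.
Centre = midpoint of BC = (2, -1.5), r² = 65/4 = 16.25.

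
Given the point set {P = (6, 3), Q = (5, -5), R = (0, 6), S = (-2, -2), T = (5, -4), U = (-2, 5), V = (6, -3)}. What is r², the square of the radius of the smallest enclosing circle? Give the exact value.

By Welzl's lemma the MEC is supported by two points (diametrically opposite) or three points (on a circumcircle).
The minimum enclosing circle is determined by three boundary points: Q, R, U.
Their circumcentre is (91/54, 7/54) with r² = 54385/1458.
The farthest remaining point V is at distance² 41425/1458 ≤ 54385/1458.

54385/1458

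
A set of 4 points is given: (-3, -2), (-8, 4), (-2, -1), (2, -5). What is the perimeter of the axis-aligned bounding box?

38

Width = max x − min x = 2 − (-8) = 10.
Height = max y − min y = 4 − (-5) = 9.
Perimeter = 2(10 + 9) = 38.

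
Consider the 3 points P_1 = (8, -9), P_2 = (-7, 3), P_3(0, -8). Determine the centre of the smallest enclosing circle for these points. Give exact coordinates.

(0.5, -3)

Side lengths²: P_1P_2² = 369, P_1P_3² = 65, P_2P_3² = 170.
Since P_1P_2² = 369 ≥ 170 + 65 = 235, the angle opposite P_1P_2 is not acute, so the smallest enclosing circle has P_1P_2 as diameter.
Centre = midpoint of P_1P_2 = (0.5, -3), r² = 369/4 = 92.25.
Centre = (0.5, -3).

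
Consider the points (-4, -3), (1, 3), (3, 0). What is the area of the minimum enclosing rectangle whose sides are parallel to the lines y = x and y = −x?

In coordinates u = x + y, v = x − y the rectangle is axis-aligned; the map (x,y)→(u,v) scales areas by 2.
u-values: -7, 4, 3; range = 4 − (-7) = 11.
v-values: -1, -2, 3; range = 3 − (-2) = 5.
Area = (11 × 5) / 2 = 27.5.

27.5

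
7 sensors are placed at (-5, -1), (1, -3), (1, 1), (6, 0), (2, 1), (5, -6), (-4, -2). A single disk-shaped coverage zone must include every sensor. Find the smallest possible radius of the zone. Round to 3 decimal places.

5.778

By Welzl's lemma the MEC is supported by two points (diametrically opposite) or three points (on a circumcircle).
The minimum enclosing circle is determined by three boundary points: (-5, -1), (6, 0), (5, -6).
Their circumcentre is (17/26, -57/26) with r² = 11285/338.
The farthest remaining point (-4, -2) is at distance² 7333/338 ≤ 11285/338.
r = √(11285/338) ≈ 5.778.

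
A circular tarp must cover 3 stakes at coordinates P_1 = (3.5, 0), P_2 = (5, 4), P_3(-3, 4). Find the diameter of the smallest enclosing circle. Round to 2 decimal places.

8.15

Side lengths²: P_1P_2² = 18.25, P_1P_3² = 58.25, P_2P_3² = 64.
Since P_2P_3² = 64 < 58.25 + 18.25 = 76.5, the triangle is acute, so the smallest enclosing circle is the circumcircle.
Circumcentre = (1, 3.21875), r² = 16.6103515625.
Diameter = 2r = 2√(16.6103515625) ≈ 8.15.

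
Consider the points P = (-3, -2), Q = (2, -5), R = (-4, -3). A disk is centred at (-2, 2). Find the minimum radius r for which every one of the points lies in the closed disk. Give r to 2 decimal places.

8.06

The required radius is the distance from (-2, 2) to the farthest point.
Squared distances: 17, 65, 29.
Maximum is 65, attained at Q.
r = √65 ≈ 8.06.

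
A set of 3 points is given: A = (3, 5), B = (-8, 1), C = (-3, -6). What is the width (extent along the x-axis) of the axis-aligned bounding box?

11

max x = 3, min x = -8, so width = 11.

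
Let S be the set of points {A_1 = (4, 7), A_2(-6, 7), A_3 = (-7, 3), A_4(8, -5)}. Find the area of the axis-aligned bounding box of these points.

180

x ranges over [-7, 8], width 15.
y ranges over [-5, 7], height 12.
Area = 15 × 12 = 180.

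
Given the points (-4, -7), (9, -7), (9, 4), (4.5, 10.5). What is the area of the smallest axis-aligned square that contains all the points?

306.25

The bounding box has width 13 and height 17.5.
An axis-aligned square enclosing the set must have side ≥ max(width, height).
So the minimum side is max(13, 17.5) = 17.5.
Area = 17.5² = 306.25.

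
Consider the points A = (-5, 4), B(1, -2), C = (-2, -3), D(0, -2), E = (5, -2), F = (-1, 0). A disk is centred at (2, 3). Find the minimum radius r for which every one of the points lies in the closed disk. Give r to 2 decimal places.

7.21

The required radius is the distance from (2, 3) to the farthest point.
Squared distances: 50, 26, 52, 29, 34, 18.
Maximum is 52, attained at C.
r = √52 ≈ 7.21.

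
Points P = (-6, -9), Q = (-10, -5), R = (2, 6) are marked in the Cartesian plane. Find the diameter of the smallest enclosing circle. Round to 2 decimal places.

17.02

Side lengths²: PQ² = 32, PR² = 289, QR² = 265.
Since PR² = 289 < 265 + 32 = 297, the triangle is acute, so the smallest enclosing circle is the circumcircle.
Circumcentre = (-107/46, -61/46), r² = 76585/1058.
Diameter = 2r = 2√(76585/1058) ≈ 17.02.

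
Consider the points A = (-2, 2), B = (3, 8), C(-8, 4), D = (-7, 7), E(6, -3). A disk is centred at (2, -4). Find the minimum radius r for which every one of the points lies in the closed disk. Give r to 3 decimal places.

14.213

The required radius is the distance from (2, -4) to the farthest point.
Squared distances: 52, 145, 164, 202, 17.
Maximum is 202, attained at D.
r = √202 ≈ 14.213.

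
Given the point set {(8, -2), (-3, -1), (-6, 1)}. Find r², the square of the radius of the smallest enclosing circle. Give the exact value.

Call the three points A, B, C in the order given.
Side lengths²: AB² = 122, AC² = 205, BC² = 13.
Since AC² = 205 ≥ 122 + 13 = 135, the angle opposite AC is not acute, so the smallest enclosing circle has AC as diameter.
Centre = midpoint of AC = (1, -0.5), r² = 205/4 = 51.25.

51.25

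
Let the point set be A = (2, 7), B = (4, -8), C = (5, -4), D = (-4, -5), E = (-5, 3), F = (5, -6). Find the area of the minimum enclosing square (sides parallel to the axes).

225

The bounding box has width 10 and height 15.
An axis-aligned square enclosing the set must have side ≥ max(width, height).
So the minimum side is max(10, 15) = 15.
Area = 15² = 225.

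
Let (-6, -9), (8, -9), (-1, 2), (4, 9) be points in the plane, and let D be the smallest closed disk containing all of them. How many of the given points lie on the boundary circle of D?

3

A smallest enclosing disk is always determined by at most three of the input points on its boundary.
The minimum enclosing circle is determined by three boundary points: (-6, -9), (8, -9), (4, 9).
Their circumcentre is (1, -10/9) with r² = 9010/81.
The farthest remaining point (-1, 2) is at distance² 1108/81 ≤ 9010/81.
The points at distance exactly r from the centre are (-6, -9), (8, -9), (4, 9) — 3 points.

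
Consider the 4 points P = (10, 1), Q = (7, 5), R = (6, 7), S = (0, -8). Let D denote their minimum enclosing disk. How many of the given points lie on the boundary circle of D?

A smallest enclosing disk is always determined by at most three of the input points on its boundary.
The farthest pair is R–S with squared distance 261. The circle on this segment as diameter has centre (3, -0.5) and r² = 261/4 = 65.25.
Check P: distance² to centre = 51.25 ≤ 65.25, so it lies inside.
All remaining points lie in this disk, and no smaller disk contains both endpoints, so this is the minimum enclosing circle.
The points at distance exactly r from the centre are R, S — 2 points.

2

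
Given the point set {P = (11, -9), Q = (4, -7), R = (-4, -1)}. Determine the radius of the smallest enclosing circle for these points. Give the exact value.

Side lengths²: PQ² = 53, PR² = 289, QR² = 100.
Since PR² = 289 ≥ 100 + 53 = 153, the angle opposite PR is not acute, so the smallest enclosing circle has PR as diameter.
Centre = midpoint of PR = (3.5, -5), r² = 289/4 = 72.25.
r = √(72.25) = 8.5.

8.5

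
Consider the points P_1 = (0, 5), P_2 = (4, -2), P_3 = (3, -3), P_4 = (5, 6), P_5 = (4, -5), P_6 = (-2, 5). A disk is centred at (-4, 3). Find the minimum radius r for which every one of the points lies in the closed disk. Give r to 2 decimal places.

The required radius is the distance from (-4, 3) to the farthest point.
Squared distances: 20, 89, 85, 90, 128, 8.
Maximum is 128, attained at P_5.
r = √128 ≈ 11.31.

11.31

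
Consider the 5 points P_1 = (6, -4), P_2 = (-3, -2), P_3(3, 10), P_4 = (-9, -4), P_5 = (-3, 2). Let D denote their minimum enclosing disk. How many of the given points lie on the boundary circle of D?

The minimum enclosing circle of a finite set is fixed by two of the points (as a diameter) or three (as a circumcircle).
The minimum enclosing circle is determined by three boundary points: P_1, P_3, P_4.
Their circumcentre is (-1.5, 12/7) with r² = 17425/196.
The farthest remaining point P_2 is at distance² 3145/196 ≤ 17425/196.
The points at distance exactly r from the centre are P_1, P_3, P_4 — 3 points.

3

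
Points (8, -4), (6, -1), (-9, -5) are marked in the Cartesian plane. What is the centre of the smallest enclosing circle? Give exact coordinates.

(-0.5, -4.5)

Call the three points A, B, C in the order given.
Side lengths²: AB² = 13, AC² = 290, BC² = 241.
Since AC² = 290 ≥ 241 + 13 = 254, the angle opposite AC is not acute, so the smallest enclosing circle has AC as diameter.
Centre = midpoint of AC = (-0.5, -4.5), r² = 290/4 = 72.5.
Centre = (-0.5, -4.5).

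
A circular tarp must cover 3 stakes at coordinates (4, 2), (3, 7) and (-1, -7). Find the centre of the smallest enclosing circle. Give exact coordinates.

Call the three points A, B, C in the order given.
Side lengths²: AB² = 26, AC² = 106, BC² = 212.
Since BC² = 212 ≥ 106 + 26 = 132, the angle opposite BC is not acute, so the smallest enclosing circle has BC as diameter.
Centre = midpoint of BC = (1, 0), r² = 212/4 = 53.
Centre = (1, 0).

(1, 0)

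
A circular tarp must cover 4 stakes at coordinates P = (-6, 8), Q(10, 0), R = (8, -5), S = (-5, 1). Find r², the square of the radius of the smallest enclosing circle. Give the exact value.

91.25

The farthest pair is P–R with squared distance 365. The circle on this segment as diameter has centre (1, 1.5) and r² = 365/4 = 91.25.
Check Q: distance² to centre = 83.25 ≤ 91.25, so it lies inside.
All remaining points lie in this disk, and no smaller disk contains both endpoints, so this is the minimum enclosing circle.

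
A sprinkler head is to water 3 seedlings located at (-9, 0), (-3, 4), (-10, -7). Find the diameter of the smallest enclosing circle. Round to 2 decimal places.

Call the three points A, B, C in the order given.
Side lengths²: AB² = 52, AC² = 50, BC² = 170.
Since BC² = 170 ≥ 52 + 50 = 102, the angle opposite BC is not acute, so the smallest enclosing circle has BC as diameter.
Centre = midpoint of BC = (-6.5, -1.5), r² = 170/4 = 42.5.
Diameter = 2r = 2√(42.5) ≈ 13.04.

13.04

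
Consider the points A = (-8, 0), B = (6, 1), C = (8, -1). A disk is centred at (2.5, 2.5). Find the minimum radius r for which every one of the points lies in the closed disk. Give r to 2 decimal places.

The required radius is the distance from (2.5, 2.5) to the farthest point.
Squared distances: 116.5, 14.5, 42.5.
Maximum is 116.5, attained at A.
r = √(116.5) ≈ 10.79.

10.79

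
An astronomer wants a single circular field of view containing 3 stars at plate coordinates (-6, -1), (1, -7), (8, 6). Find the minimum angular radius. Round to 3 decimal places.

Call the three points A, B, C in the order given.
Side lengths²: AB² = 85, AC² = 245, BC² = 218.
Since AC² = 245 < 218 + 85 = 303, the triangle is acute, so the smallest enclosing circle is the circumcircle.
Circumcentre = (67/38, 37/38), r² = 46325/722.
r = √(46325/722) ≈ 8.010.

8.010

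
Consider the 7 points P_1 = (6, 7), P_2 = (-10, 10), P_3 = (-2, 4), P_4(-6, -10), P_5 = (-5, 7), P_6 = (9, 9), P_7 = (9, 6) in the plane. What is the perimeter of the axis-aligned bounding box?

78

Width = max x − min x = 9 − (-10) = 19.
Height = max y − min y = 10 − (-10) = 20.
Perimeter = 2(19 + 20) = 78.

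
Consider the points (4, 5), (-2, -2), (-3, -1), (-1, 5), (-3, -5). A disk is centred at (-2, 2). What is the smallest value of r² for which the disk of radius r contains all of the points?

The required radius is the distance from (-2, 2) to the farthest point.
Squared distances: 45, 16, 10, 10, 50.
Maximum is 50, attained at (-3, -5).

50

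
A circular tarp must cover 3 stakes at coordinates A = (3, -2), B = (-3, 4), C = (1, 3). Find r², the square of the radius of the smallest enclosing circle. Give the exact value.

Side lengths²: AB² = 72, AC² = 29, BC² = 17.
Since AB² = 72 ≥ 29 + 17 = 46, the angle opposite AB is not acute, so the smallest enclosing circle has AB as diameter.
Centre = midpoint of AB = (0, 1), r² = 72/4 = 18.

18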